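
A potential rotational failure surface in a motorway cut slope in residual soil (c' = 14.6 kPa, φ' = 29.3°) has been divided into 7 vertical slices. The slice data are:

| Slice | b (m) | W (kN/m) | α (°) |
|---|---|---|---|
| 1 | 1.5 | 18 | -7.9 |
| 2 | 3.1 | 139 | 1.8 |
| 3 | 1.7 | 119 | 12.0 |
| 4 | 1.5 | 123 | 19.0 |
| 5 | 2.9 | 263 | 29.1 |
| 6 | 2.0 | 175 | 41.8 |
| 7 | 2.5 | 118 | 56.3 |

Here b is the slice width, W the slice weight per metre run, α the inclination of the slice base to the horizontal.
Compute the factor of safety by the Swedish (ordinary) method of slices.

Ordinary method of slices: FS = Σ[c'·Δl_i + (W_i cosα_i)·tanφ'] / Σ W_i sinα_i, with Δl_i = b_i / cosα_i.
Slice 1: Δl = 1.5/cos(-7.9°) = 1.514 m; N'_1 = 18·cos(-7.9°) = 17.8; c'Δl = 22.11; W sinα = -2.5
Slice 2: Δl = 3.1/cos1.8° = 3.102 m; N'_2 = 139·cos1.8° = 138.9; c'Δl = 45.28; W sinα = 4.4
Slice 3: Δl = 1.7/cos12.0° = 1.738 m; N'_3 = 119·cos12.0° = 116.4; c'Δl = 25.37; W sinα = 24.7
Slice 4: Δl = 1.5/cos19.0° = 1.586 m; N'_4 = 123·cos19.0° = 116.3; c'Δl = 23.16; W sinα = 40.0
Slice 5: Δl = 2.9/cos29.1° = 3.319 m; N'_5 = 263·cos29.1° = 229.8; c'Δl = 48.46; W sinα = 127.9
Slice 6: Δl = 2.0/cos41.8° = 2.683 m; N'_6 = 175·cos41.8° = 130.5; c'Δl = 39.17; W sinα = 116.6
Slice 7: Δl = 2.5/cos56.3° = 4.506 m; N'_7 = 118·cos56.3° = 65.5; c'Δl = 65.78; W sinα = 98.2
Σc'Δl = 269.3 kN/m; ΣN' = 815.2 kN/m; ΣW sinα = 409.4 kN/m
Resisting = 269.3 + 815.2·tan29.3° = 269.3 + 457.5 = 726.8 kN/m
FS = 726.8 / 409.4 = 1.775

FS = 1.78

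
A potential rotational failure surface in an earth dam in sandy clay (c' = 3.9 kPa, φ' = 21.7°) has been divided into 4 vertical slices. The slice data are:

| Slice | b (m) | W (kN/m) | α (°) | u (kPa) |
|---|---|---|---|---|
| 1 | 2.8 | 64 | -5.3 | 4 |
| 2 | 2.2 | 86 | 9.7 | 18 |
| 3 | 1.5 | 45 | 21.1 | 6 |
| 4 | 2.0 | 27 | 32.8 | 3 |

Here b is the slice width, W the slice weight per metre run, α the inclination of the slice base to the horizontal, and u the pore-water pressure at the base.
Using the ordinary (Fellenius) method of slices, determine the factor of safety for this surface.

Ordinary method of slices: FS = Σ[c'·Δl_i + (W_i cosα_i − u_i·Δl_i)·tanφ'] / Σ W_i sinα_i, with Δl_i = b_i / cosα_i.
Slice 1: Δl = 2.8/cos(-5.3°) = 2.812 m; N'_1 = 64·cos(-5.3°) − 4·2.812 = 52.5; c'Δl = 10.97; W sinα = -5.9
Slice 2: Δl = 2.2/cos9.7° = 2.232 m; N'_2 = 86·cos9.7° − 18·2.232 = 44.6; c'Δl = 8.70; W sinα = 14.5
Slice 3: Δl = 1.5/cos21.1° = 1.608 m; N'_3 = 45·cos21.1° − 6·1.608 = 32.3; c'Δl = 6.27; W sinα = 16.2
Slice 4: Δl = 2.0/cos32.8° = 2.379 m; N'_4 = 27·cos32.8° − 3·2.379 = 15.6; c'Δl = 9.28; W sinα = 14.6
Σc'Δl = 35.2 kN/m; ΣN' = 145.0 kN/m; ΣW sinα = 39.4 kN/m
Resisting = 35.2 + 145.0·tan21.7° = 35.2 + 57.7 = 92.9 kN/m
FS = 92.9 / 39.4 = 2.358

FS = 2.36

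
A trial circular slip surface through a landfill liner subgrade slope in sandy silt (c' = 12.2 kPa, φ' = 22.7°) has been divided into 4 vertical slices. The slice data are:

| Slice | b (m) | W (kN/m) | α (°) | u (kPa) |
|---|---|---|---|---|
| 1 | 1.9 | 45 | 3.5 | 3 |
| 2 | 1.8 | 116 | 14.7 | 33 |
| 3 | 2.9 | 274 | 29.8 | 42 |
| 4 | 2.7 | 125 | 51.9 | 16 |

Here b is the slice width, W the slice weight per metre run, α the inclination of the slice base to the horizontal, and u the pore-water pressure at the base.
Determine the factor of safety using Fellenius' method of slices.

FS = 0.83

Ordinary method of slices: FS = Σ[c'·Δl_i + (W_i cosα_i − u_i·Δl_i)·tanφ'] / Σ W_i sinα_i, with Δl_i = b_i / cosα_i.
Slice 1: Δl = 1.9/cos3.5° = 1.904 m; N'_1 = 45·cos3.5° − 3·1.904 = 39.2; c'Δl = 23.22; W sinα = 2.7
Slice 2: Δl = 1.8/cos14.7° = 1.861 m; N'_2 = 116·cos14.7° − 33·1.861 = 50.8; c'Δl = 22.70; W sinα = 29.4
Slice 3: Δl = 2.9/cos29.8° = 3.342 m; N'_3 = 274·cos29.8° − 42·3.342 = 97.4; c'Δl = 40.77; W sinα = 136.2
Slice 4: Δl = 2.7/cos51.9° = 4.376 m; N'_4 = 125·cos51.9° − 16·4.376 = 7.1; c'Δl = 53.38; W sinα = 98.4
Σc'Δl = 140.1 kN/m; ΣN' = 194.5 kN/m; ΣW sinα = 266.7 kN/m
Resisting = 140.1 + 194.5·tan22.7° = 140.1 + 81.4 = 221.5 kN/m
FS = 221.5 / 266.7 = 0.830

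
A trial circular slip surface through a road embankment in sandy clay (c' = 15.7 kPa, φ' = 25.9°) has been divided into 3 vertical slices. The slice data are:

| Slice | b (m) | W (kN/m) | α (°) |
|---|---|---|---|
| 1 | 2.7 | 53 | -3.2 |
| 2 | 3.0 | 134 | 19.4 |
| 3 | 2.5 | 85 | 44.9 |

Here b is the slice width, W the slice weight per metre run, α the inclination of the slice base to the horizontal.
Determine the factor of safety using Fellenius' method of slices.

FS = 2.60

Ordinary method of slices: FS = Σ[c'·Δl_i + (W_i cosα_i)·tanφ'] / Σ W_i sinα_i, with Δl_i = b_i / cosα_i.
Slice 1: Δl = 2.7/cos(-3.2°) = 2.704 m; N'_1 = 53·cos(-3.2°) = 52.9; c'Δl = 42.46; W sinα = -3.0
Slice 2: Δl = 3.0/cos19.4° = 3.181 m; N'_2 = 134·cos19.4° = 126.4; c'Δl = 49.94; W sinα = 44.5
Slice 3: Δl = 2.5/cos44.9° = 3.529 m; N'_3 = 85·cos44.9° = 60.2; c'Δl = 55.41; W sinα = 60.0
Σc'Δl = 147.8 kN/m; ΣN' = 239.5 kN/m; ΣW sinα = 101.6 kN/m
Resisting = 147.8 + 239.5·tan25.9° = 147.8 + 116.3 = 264.1 kN/m
FS = 264.1 / 101.6 = 2.601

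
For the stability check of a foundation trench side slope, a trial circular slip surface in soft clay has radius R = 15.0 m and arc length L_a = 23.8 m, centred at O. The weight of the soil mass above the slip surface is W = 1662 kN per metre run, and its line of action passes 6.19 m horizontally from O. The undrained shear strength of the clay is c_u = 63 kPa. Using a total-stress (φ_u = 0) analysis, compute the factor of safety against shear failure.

Taking moments about the centre O, the resisting moment is provided by the undrained shear strength acting along the arc:
M_R = c_u·L_a·R = 63·23.80·15.0 = 22491.0 kN·m/m
M_D = W·d = 1662·6.19 = 10287.8 kN·m/m
FS = M_R / M_D = 22491.0 / 10287.8 = 2.186

FS = 2.19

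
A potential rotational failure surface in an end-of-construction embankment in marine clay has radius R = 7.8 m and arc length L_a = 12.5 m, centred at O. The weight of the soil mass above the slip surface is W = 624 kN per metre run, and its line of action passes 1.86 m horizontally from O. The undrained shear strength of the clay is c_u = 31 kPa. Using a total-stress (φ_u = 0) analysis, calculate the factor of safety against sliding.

FS = 2.60

Taking moments about the centre O, the resisting moment is provided by the undrained shear strength acting along the arc:
M_R = c_u·L_a·R = 31·12.50·7.8 = 3022.5 kN·m/m
M_D = W·d = 624·1.86 = 1160.6 kN·m/m
FS = M_R / M_D = 3022.5 / 1160.6 = 2.604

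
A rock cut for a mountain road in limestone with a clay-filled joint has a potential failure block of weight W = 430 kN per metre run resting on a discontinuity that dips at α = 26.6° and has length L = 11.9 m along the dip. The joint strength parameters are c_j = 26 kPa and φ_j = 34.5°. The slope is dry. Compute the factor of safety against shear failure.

FS = 2.98

Resolving the block weight along and normal to the plane and applying the Mohr–Coulomb strength on the joint:
N' = W cosα = 430·cos26.6° = 384.5 kN/m
Driving force T = W sinα = 430·sin26.6° = 192.5 kN/m
Resisting force R = c_j·L + N'·tanφ_j = 26·11.9 + 384.5·tan34.5° = 309.4 + 264.3 = 573.7 kN/m
FS = R / T = 573.7 / 192.5 = 2.979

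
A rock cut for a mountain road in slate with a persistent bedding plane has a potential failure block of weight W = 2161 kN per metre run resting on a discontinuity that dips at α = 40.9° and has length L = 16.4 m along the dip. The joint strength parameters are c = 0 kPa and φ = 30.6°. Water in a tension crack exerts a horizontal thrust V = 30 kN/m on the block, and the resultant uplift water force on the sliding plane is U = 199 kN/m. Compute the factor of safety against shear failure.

Resolving the block weight along and normal to the plane and applying the Mohr–Coulomb strength on the joint:
N' = W cosα − U − V sinα = 2161·cos40.9° − 199 − 30·sin40.9° = 1414.8 kN/m
Driving force T = W sinα + V cosα = 2161·sin40.9° + 30·cos40.9° = 1437.6 kN/m
Resisting force R = c·L + N'·tanφ = 0·16.4 + 1414.8·tan30.6° = 0.0 + 836.7 = 836.7 kN/m
FS = R / T = 836.7 / 1437.6 = 0.582

FS = 0.58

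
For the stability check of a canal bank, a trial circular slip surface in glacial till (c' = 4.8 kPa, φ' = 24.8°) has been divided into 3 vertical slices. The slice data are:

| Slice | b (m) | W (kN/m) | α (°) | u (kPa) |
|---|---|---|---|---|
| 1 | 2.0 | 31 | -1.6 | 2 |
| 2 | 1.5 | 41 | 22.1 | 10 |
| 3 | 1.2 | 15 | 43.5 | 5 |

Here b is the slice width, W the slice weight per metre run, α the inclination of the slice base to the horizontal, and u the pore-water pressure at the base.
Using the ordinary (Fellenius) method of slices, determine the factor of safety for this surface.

Ordinary method of slices: FS = Σ[c'·Δl_i + (W_i cosα_i − u_i·Δl_i)·tanφ'] / Σ W_i sinα_i, with Δl_i = b_i / cosα_i.
Slice 1: Δl = 2.0/cos(-1.6°) = 2.001 m; N'_1 = 31·cos(-1.6°) − 2·2.001 = 27.0; c'Δl = 9.60; W sinα = -0.9
Slice 2: Δl = 1.5/cos22.1° = 1.619 m; N'_2 = 41·cos22.1° − 10·1.619 = 21.8; c'Δl = 7.77; W sinα = 15.4
Slice 3: Δl = 1.2/cos43.5° = 1.654 m; N'_3 = 15·cos43.5° − 5·1.654 = 2.6; c'Δl = 7.94; W sinα = 10.3
Σc'Δl = 25.3 kN/m; ΣN' = 51.4 kN/m; ΣW sinα = 24.9 kN/m
Resisting = 25.3 + 51.4·tan24.8° = 25.3 + 23.7 = 49.1 kN/m
FS = 49.1 / 24.9 = 1.972

FS = 1.97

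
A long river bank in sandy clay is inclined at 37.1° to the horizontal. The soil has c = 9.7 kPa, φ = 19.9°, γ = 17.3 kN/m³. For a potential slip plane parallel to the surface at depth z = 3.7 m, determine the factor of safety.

FS = 0.79

For an infinite slope with a slip plane parallel to the surface (no pore pressure): FS = [c + γz cos²β tanφ] / [γz sinβ cosβ].
γz = 17.3·3.7 = 64.01 kN/m²
Numerator = 9.7 + 64.01·cos²37.1°·tan19.9° = 9.7 + 64.01·0.6361·0.3620 = 24.440 kPa
Denominator = 64.01·sin37.1°·cos37.1° = 64.01·0.6032·0.7976 = 30.796 kPa
FS = 24.440 / 30.796 = 0.794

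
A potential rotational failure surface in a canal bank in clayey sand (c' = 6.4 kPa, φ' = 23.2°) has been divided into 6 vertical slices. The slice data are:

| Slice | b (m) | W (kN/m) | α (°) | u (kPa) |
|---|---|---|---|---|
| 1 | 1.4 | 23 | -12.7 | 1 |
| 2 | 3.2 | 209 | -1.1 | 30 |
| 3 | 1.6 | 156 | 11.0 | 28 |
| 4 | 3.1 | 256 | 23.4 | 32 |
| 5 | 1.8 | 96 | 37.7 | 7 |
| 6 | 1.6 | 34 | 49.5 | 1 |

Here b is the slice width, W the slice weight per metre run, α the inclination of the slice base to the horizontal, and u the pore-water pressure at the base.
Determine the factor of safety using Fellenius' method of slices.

FS = 1.37

Ordinary method of slices: FS = Σ[c'·Δl_i + (W_i cosα_i − u_i·Δl_i)·tanφ'] / Σ W_i sinα_i, with Δl_i = b_i / cosα_i.
Slice 1: Δl = 1.4/cos(-12.7°) = 1.435 m; N'_1 = 23·cos(-12.7°) − 1·1.435 = 21.0; c'Δl = 9.18; W sinα = -5.1
Slice 2: Δl = 3.2/cos(-1.1°) = 3.201 m; N'_2 = 209·cos(-1.1°) − 30·3.201 = 112.9; c'Δl = 20.48; W sinα = -4.0
Slice 3: Δl = 1.6/cos11.0° = 1.630 m; N'_3 = 156·cos11.0° − 28·1.630 = 107.5; c'Δl = 10.43; W sinα = 29.8
Slice 4: Δl = 3.1/cos23.4° = 3.378 m; N'_4 = 256·cos23.4° − 32·3.378 = 126.9; c'Δl = 21.62; W sinα = 101.7
Slice 5: Δl = 1.8/cos37.7° = 2.275 m; N'_5 = 96·cos37.7° − 7·2.275 = 60.0; c'Δl = 14.56; W sinα = 58.7
Slice 6: Δl = 1.6/cos49.5° = 2.464 m; N'_6 = 34·cos49.5° − 1·2.464 = 19.6; c'Δl = 15.77; W sinα = 25.9
Σc'Δl = 92.0 kN/m; ΣN' = 447.9 kN/m; ΣW sinα = 206.9 kN/m
Resisting = 92.0 + 447.9·tan23.2° = 92.0 + 192.0 = 284.0 kN/m
FS = 284.0 / 206.9 = 1.373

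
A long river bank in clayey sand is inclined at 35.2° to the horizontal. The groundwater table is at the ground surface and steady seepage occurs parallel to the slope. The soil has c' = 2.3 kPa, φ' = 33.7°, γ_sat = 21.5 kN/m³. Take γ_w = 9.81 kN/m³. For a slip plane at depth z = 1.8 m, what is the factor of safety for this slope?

With seepage parallel to the slope and the water table at the surface, the effective normal stress on the slip plane uses the buoyant unit weight γ' = γ_sat − γ_w while the driving shear stress uses γ_sat:
FS = [c' + γ' z cos²β tanφ'] / [γ_sat z sinβ cosβ]
γ' = 21.5 − 9.81 = 11.69 kN/m³
Numerator = 2.3 + 11.69·1.8·cos²35.2°·tan33.7° = 2.3 + 11.69·1.8·0.6677·0.6669 = 11.670 kPa
Denominator = 21.5·1.8·sin35.2°·cos35.2° = 21.5·1.8·0.5764·0.8171 = 18.229 kPa
FS = 11.670 / 18.229 = 0.640

FS = 0.64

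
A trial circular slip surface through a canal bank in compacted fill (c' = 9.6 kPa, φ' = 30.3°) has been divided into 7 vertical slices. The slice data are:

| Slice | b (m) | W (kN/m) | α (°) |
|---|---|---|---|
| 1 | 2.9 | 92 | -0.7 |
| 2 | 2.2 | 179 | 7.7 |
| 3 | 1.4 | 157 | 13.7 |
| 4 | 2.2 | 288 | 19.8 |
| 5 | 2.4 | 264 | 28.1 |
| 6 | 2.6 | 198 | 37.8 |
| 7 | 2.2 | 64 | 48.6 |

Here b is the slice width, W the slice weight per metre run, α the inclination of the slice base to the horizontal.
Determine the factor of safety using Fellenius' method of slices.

Ordinary method of slices: FS = Σ[c'·Δl_i + (W_i cosα_i)·tanφ'] / Σ W_i sinα_i, with Δl_i = b_i / cosα_i.
Slice 1: Δl = 2.9/cos(-0.7°) = 2.900 m; N'_1 = 92·cos(-0.7°) = 92.0; c'Δl = 27.84; W sinα = -1.1
Slice 2: Δl = 2.2/cos7.7° = 2.220 m; N'_2 = 179·cos7.7° = 177.4; c'Δl = 21.31; W sinα = 24.0
Slice 3: Δl = 1.4/cos13.7° = 1.441 m; N'_3 = 157·cos13.7° = 152.5; c'Δl = 13.83; W sinα = 37.2
Slice 4: Δl = 2.2/cos19.8° = 2.338 m; N'_4 = 288·cos19.8° = 271.0; c'Δl = 22.45; W sinα = 97.6
Slice 5: Δl = 2.4/cos28.1° = 2.721 m; N'_5 = 264·cos28.1° = 232.9; c'Δl = 26.12; W sinα = 124.3
Slice 6: Δl = 2.6/cos37.8° = 3.290 m; N'_6 = 198·cos37.8° = 156.5; c'Δl = 31.59; W sinα = 121.4
Slice 7: Δl = 2.2/cos48.6° = 3.327 m; N'_7 = 64·cos48.6° = 42.3; c'Δl = 31.94; W sinα = 48.0
Σc'Δl = 175.1 kN/m; ΣN' = 1124.5 kN/m; ΣW sinα = 451.3 kN/m
Resisting = 175.1 + 1124.5·tan30.3° = 175.1 + 657.1 = 832.2 kN/m
FS = 832.2 / 451.3 = 1.844

FS = 1.84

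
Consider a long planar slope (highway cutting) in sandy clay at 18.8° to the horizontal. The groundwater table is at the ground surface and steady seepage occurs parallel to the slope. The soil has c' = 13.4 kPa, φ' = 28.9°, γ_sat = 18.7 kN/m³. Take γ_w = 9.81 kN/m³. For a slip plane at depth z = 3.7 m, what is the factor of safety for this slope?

With seepage parallel to the slope and the water table at the surface, the effective normal stress on the slip plane uses the buoyant unit weight γ' = γ_sat − γ_w while the driving shear stress uses γ_sat:
FS = [c' + γ' z cos²β tanφ'] / [γ_sat z sinβ cosβ]
γ' = 18.7 − 9.81 = 8.89 kN/m³
Numerator = 13.4 + 8.89·3.7·cos²18.8°·tan28.9° = 13.4 + 8.89·3.7·0.8961·0.5520 = 29.672 kPa
Denominator = 18.7·3.7·sin18.8°·cos18.8° = 18.7·3.7·0.3223·0.9466 = 21.108 kPa
FS = 29.672 / 21.108 = 1.406

FS = 1.41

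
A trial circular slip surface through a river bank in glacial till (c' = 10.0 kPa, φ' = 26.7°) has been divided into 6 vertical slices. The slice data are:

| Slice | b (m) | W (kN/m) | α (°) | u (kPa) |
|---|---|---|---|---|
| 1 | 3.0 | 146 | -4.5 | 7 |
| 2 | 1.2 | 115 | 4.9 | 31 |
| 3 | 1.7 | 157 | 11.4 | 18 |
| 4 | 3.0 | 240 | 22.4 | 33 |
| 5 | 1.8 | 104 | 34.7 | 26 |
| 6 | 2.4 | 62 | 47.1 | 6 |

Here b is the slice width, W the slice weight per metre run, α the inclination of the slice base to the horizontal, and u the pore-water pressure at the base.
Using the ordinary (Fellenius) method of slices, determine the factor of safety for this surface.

FS = 1.75

Ordinary method of slices: FS = Σ[c'·Δl_i + (W_i cosα_i − u_i·Δl_i)·tanφ'] / Σ W_i sinα_i, with Δl_i = b_i / cosα_i.
Slice 1: Δl = 3.0/cos(-4.5°) = 3.009 m; N'_1 = 146·cos(-4.5°) − 7·3.009 = 124.5; c'Δl = 30.09; W sinα = -11.5
Slice 2: Δl = 1.2/cos4.9° = 1.204 m; N'_2 = 115·cos4.9° − 31·1.204 = 77.2; c'Δl = 12.04; W sinα = 9.8
Slice 3: Δl = 1.7/cos11.4° = 1.734 m; N'_3 = 157·cos11.4° − 18·1.734 = 122.7; c'Δl = 17.34; W sinα = 31.0
Slice 4: Δl = 3.0/cos22.4° = 3.245 m; N'_4 = 240·cos22.4° − 33·3.245 = 114.8; c'Δl = 32.45; W sinα = 91.5
Slice 5: Δl = 1.8/cos34.7° = 2.189 m; N'_5 = 104·cos34.7° − 26·2.189 = 28.6; c'Δl = 21.89; W sinα = 59.2
Slice 6: Δl = 2.4/cos47.1° = 3.526 m; N'_6 = 62·cos47.1° − 6·3.526 = 21.1; c'Δl = 35.26; W sinα = 45.4
Σc'Δl = 149.1 kN/m; ΣN' = 488.9 kN/m; ΣW sinα = 225.5 kN/m
Resisting = 149.1 + 488.9·tan26.7° = 149.1 + 245.9 = 394.9 kN/m
FS = 394.9 / 225.5 = 1.752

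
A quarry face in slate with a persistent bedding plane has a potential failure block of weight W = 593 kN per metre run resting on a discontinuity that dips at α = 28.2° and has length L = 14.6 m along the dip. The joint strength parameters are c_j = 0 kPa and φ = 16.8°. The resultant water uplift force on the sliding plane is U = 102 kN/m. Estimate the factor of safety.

Resolving the block weight along and normal to the plane and applying the Mohr–Coulomb strength on the joint:
N' = W cosα − U = 593·cos28.2° − 102 = 420.6 kN/m
Driving force T = W sinα = 593·sin28.2° = 280.2 kN/m
Resisting force R = c_j·L + N'·tanφ = 0·14.6 + 420.6·tan16.8° = 0.0 + 127.0 = 127.0 kN/m
FS = R / T = 127.0 / 280.2 = 0.453

FS = 0.45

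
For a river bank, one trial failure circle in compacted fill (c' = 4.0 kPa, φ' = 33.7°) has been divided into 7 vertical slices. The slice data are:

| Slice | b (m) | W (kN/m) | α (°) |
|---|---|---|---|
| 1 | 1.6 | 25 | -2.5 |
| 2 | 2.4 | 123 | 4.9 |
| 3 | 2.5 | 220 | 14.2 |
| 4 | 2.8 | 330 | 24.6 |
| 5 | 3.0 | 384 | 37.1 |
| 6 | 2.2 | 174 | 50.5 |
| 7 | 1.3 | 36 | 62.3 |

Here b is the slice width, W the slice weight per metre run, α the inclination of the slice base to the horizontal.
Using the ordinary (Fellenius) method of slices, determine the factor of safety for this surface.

Ordinary method of slices: FS = Σ[c'·Δl_i + (W_i cosα_i)·tanφ'] / Σ W_i sinα_i, with Δl_i = b_i / cosα_i.
Slice 1: Δl = 1.6/cos(-2.5°) = 1.602 m; N'_1 = 25·cos(-2.5°) = 25.0; c'Δl = 6.41; W sinα = -1.1
Slice 2: Δl = 2.4/cos4.9° = 2.409 m; N'_2 = 123·cos4.9° = 122.6; c'Δl = 9.64; W sinα = 10.5
Slice 3: Δl = 2.5/cos14.2° = 2.579 m; N'_3 = 220·cos14.2° = 213.3; c'Δl = 10.32; W sinα = 54.0
Slice 4: Δl = 2.8/cos24.6° = 3.080 m; N'_4 = 330·cos24.6° = 300.0; c'Δl = 12.32; W sinα = 137.4
Slice 5: Δl = 3.0/cos37.1° = 3.761 m; N'_5 = 384·cos37.1° = 306.3; c'Δl = 15.05; W sinα = 231.6
Slice 6: Δl = 2.2/cos50.5° = 3.459 m; N'_6 = 174·cos50.5° = 110.7; c'Δl = 13.83; W sinα = 134.3
Slice 7: Δl = 1.3/cos62.3° = 2.797 m; N'_7 = 36·cos62.3° = 16.7; c'Δl = 11.19; W sinα = 31.9
Σc'Δl = 78.7 kN/m; ΣN' = 1094.5 kN/m; ΣW sinα = 598.5 kN/m
Resisting = 78.7 + 1094.5·tan33.7° = 78.7 + 730.0 = 808.7 kN/m
FS = 808.7 / 598.5 = 1.351

FS = 1.35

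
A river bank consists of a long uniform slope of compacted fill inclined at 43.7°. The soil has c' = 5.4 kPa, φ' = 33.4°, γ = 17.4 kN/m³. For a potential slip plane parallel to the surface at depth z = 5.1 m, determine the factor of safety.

For an infinite slope with a slip plane parallel to the surface (no pore pressure): FS = [c' + γz cos²β tanφ'] / [γz sinβ cosβ].
γz = 17.4·5.1 = 88.74 kN/m²
Numerator = 5.4 + 88.74·cos²43.7°·tan33.4° = 5.4 + 88.74·0.5227·0.6594 = 35.984 kPa
Denominator = 88.74·sin43.7°·cos43.7° = 88.74·0.6909·0.7230 = 44.324 kPa
FS = 35.984 / 44.324 = 0.812

FS = 0.81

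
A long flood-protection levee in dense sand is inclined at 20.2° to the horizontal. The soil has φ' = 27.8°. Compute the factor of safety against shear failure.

For a dry cohesionless infinite slope the factor of safety is FS = tanφ' / tanβ.
FS = tan27.8° / tan20.2° = 0.5272 / 0.3679 = 1.433

FS = 1.43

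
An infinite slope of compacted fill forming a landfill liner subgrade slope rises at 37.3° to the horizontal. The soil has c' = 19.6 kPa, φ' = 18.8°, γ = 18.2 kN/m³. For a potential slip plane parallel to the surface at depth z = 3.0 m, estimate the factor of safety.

For an infinite slope with a slip plane parallel to the surface (no pore pressure): FS = [c' + γz cos²β tanφ'] / [γz sinβ cosβ].
γz = 18.2·3.0 = 54.60 kN/m²
Numerator = 19.6 + 54.60·cos²37.3°·tan18.8° = 19.6 + 54.60·0.6328·0.3404 = 31.362 kPa
Denominator = 54.60·sin37.3°·cos37.3° = 54.60·0.6060·0.7955 = 26.320 kPa
FS = 31.362 / 26.320 = 1.192

FS = 1.19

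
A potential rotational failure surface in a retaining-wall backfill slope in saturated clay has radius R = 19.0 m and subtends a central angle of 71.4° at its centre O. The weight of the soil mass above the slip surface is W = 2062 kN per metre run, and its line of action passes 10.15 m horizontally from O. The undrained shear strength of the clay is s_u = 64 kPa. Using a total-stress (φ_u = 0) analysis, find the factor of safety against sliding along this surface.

Taking moments about the centre O, the resisting moment is provided by the undrained shear strength acting along the arc:
Arc length L_a = R·θ = 19.0·(71.4°·π/180) = 19.0·1.2462 = 23.68 m
M_R = s_u·L_a·R = 64·23.68·19.0 = 28791.4 kN·m/m
M_D = W·d = 2062·10.15 = 20929.3 kN·m/m
FS = M_R / M_D = 28791.4 / 20929.3 = 1.376

FS = 1.38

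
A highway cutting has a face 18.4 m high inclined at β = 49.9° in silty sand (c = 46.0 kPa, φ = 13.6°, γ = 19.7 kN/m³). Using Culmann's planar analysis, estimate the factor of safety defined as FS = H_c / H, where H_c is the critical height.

FS = 1.94

H_c = (4c/γ) · sinβ cosφ / [1 − cos(β − φ)]
    = (4·46.0/19.7) · sin49.9°·cos13.6° / [1 − cos36.3°]
    = 9.340 · 0.7435 / 0.1941 = 35.78 m
FS = H_c / H = 35.78 / 18.4 = 1.945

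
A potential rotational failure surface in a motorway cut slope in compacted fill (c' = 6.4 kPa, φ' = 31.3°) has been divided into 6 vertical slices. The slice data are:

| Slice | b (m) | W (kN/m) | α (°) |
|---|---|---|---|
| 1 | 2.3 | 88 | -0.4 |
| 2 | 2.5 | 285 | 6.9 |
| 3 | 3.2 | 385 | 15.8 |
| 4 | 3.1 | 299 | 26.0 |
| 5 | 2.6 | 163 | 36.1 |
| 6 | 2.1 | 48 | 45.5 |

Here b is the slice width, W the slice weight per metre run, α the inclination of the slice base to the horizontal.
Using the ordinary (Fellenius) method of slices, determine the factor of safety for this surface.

Ordinary method of slices: FS = Σ[c'·Δl_i + (W_i cosα_i)·tanφ'] / Σ W_i sinα_i, with Δl_i = b_i / cosα_i.
Slice 1: Δl = 2.3/cos(-0.4°) = 2.300 m; N'_1 = 88·cos(-0.4°) = 88.0; c'Δl = 14.72; W sinα = -0.6
Slice 2: Δl = 2.5/cos6.9° = 2.518 m; N'_2 = 285·cos6.9° = 282.9; c'Δl = 16.12; W sinα = 34.2
Slice 3: Δl = 3.2/cos15.8° = 3.326 m; N'_3 = 385·cos15.8° = 370.5; c'Δl = 21.28; W sinα = 104.8
Slice 4: Δl = 3.1/cos26.0° = 3.449 m; N'_4 = 299·cos26.0° = 268.7; c'Δl = 22.07; W sinα = 131.1
Slice 5: Δl = 2.6/cos36.1° = 3.218 m; N'_5 = 163·cos36.1° = 131.7; c'Δl = 20.59; W sinα = 96.0
Slice 6: Δl = 2.1/cos45.5° = 2.996 m; N'_6 = 48·cos45.5° = 33.6; c'Δl = 19.18; W sinα = 34.2
Σc'Δl = 114.0 kN/m; ΣN' = 1175.5 kN/m; ΣW sinα = 399.8 kN/m
Resisting = 114.0 + 1175.5·tan31.3° = 114.0 + 714.7 = 828.7 kN/m
FS = 828.7 / 399.8 = 2.073

FS = 2.07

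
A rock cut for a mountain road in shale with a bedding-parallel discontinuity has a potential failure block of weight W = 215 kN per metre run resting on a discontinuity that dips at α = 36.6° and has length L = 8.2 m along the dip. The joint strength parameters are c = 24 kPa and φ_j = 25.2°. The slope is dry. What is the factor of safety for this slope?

Resolving the block weight along and normal to the plane and applying the Mohr–Coulomb strength on the joint:
N' = W cosα = 215·cos36.6° = 172.6 kN/m
Driving force T = W sinα = 215·sin36.6° = 128.2 kN/m
Resisting force R = c·L + N'·tanφ_j = 24·8.2 + 172.6·tan25.2° = 196.8 + 81.2 = 278.0 kN/m
FS = R / T = 278.0 / 128.2 = 2.169

FS = 2.17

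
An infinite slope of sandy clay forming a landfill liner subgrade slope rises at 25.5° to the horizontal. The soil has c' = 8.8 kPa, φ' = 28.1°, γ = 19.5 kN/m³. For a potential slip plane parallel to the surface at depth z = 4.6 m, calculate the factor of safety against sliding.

FS = 1.37

For an infinite slope with a slip plane parallel to the surface (no pore pressure): FS = [c' + γz cos²β tanφ'] / [γz sinβ cosβ].
γz = 19.5·4.6 = 89.70 kN/m²
Numerator = 8.8 + 89.70·cos²25.5°·tan28.1° = 8.8 + 89.70·0.8147·0.5340 = 47.818 kPa
Denominator = 89.70·sin25.5°·cos25.5° = 89.70·0.4305·0.9026 = 34.855 kPa
FS = 47.818 / 34.855 = 1.372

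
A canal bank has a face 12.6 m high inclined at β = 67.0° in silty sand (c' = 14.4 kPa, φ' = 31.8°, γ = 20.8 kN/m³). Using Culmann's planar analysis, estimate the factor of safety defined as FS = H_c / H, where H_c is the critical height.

H_c = (4c'/γ) · sinβ cosφ' / [1 − cos(β − φ')]
    = (4·14.4/20.8) · sin67.0°·cos31.8° / [1 − cos35.2°]
    = 2.769 · 0.7823 / 0.1829 = 11.85 m
FS = H_c / H = 11.85 / 12.6 = 0.940

FS = 0.94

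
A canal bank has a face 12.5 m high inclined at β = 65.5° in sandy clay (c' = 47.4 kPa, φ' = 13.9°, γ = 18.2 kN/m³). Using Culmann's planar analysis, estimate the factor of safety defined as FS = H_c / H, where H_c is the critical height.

FS = 1.94

H_c = (4c'/γ) · sinβ cosφ' / [1 − cos(β − φ')]
    = (4·47.4/18.2) · sin65.5°·cos13.9° / [1 − cos51.6°]
    = 10.418 · 0.8833 / 0.3789 = 24.29 m
FS = H_c / H = 24.29 / 12.5 = 1.943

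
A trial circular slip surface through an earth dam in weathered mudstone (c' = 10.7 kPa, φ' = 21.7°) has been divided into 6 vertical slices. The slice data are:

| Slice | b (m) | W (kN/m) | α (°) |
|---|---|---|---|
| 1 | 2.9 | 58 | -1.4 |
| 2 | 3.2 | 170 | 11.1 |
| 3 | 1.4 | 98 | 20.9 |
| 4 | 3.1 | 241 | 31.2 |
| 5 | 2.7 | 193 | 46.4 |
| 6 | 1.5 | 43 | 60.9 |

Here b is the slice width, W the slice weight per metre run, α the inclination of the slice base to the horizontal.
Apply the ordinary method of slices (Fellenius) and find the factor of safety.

FS = 1.26

Ordinary method of slices: FS = Σ[c'·Δl_i + (W_i cosα_i)·tanφ'] / Σ W_i sinα_i, with Δl_i = b_i / cosα_i.
Slice 1: Δl = 2.9/cos(-1.4°) = 2.901 m; N'_1 = 58·cos(-1.4°) = 58.0; c'Δl = 31.04; W sinα = -1.4
Slice 2: Δl = 3.2/cos11.1° = 3.261 m; N'_2 = 170·cos11.1° = 166.8; c'Δl = 34.89; W sinα = 32.7
Slice 3: Δl = 1.4/cos20.9° = 1.499 m; N'_3 = 98·cos20.9° = 91.6; c'Δl = 16.04; W sinα = 35.0
Slice 4: Δl = 3.1/cos31.2° = 3.624 m; N'_4 = 241·cos31.2° = 206.1; c'Δl = 38.78; W sinα = 124.8
Slice 5: Δl = 2.7/cos46.4° = 3.915 m; N'_5 = 193·cos46.4° = 133.1; c'Δl = 41.89; W sinα = 139.8
Slice 6: Δl = 1.5/cos60.9° = 3.084 m; N'_6 = 43·cos60.9° = 20.9; c'Δl = 33.00; W sinα = 37.6
Σc'Δl = 195.6 kN/m; ΣN' = 676.5 kN/m; ΣW sinα = 368.5 kN/m
Resisting = 195.6 + 676.5·tan21.7° = 195.6 + 269.2 = 464.9 kN/m
FS = 464.9 / 368.5 = 1.262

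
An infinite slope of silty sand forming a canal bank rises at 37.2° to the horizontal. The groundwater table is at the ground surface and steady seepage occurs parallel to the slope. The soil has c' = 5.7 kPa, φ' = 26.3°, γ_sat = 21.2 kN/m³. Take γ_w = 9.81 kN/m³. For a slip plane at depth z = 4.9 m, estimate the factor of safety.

With seepage parallel to the slope and the water table at the surface, the effective normal stress on the slip plane uses the buoyant unit weight γ' = γ_sat − γ_w while the driving shear stress uses γ_sat:
FS = [c' + γ' z cos²β tanφ'] / [γ_sat z sinβ cosβ]
γ' = 21.2 − 9.81 = 11.39 kN/m³
Numerator = 5.7 + 11.39·4.9·cos²37.2°·tan26.3° = 5.7 + 11.39·4.9·0.6345·0.4942 = 23.201 kPa
Denominator = 21.2·4.9·sin37.2°·cos37.2° = 21.2·4.9·0.6046·0.7965 = 50.027 kPa
FS = 23.201 / 50.027 = 0.464

FS = 0.46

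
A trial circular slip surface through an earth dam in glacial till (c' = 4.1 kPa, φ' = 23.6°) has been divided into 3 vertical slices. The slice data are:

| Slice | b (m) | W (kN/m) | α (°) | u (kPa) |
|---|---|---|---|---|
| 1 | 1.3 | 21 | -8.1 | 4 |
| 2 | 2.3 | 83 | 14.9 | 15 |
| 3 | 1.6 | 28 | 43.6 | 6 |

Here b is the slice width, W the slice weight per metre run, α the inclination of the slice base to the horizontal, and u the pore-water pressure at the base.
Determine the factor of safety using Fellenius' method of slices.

Ordinary method of slices: FS = Σ[c'·Δl_i + (W_i cosα_i − u_i·Δl_i)·tanφ'] / Σ W_i sinα_i, with Δl_i = b_i / cosα_i.
Slice 1: Δl = 1.3/cos(-8.1°) = 1.313 m; N'_1 = 21·cos(-8.1°) − 4·1.313 = 15.5; c'Δl = 5.38; W sinα = -3.0
Slice 2: Δl = 2.3/cos14.9° = 2.380 m; N'_2 = 83·cos14.9° − 15·2.380 = 44.5; c'Δl = 9.76; W sinα = 21.3
Slice 3: Δl = 1.6/cos43.6° = 2.209 m; N'_3 = 28·cos43.6° − 6·2.209 = 7.0; c'Δl = 9.06; W sinα = 19.3
Σc'Δl = 24.2 kN/m; ΣN' = 67.1 kN/m; ΣW sinα = 37.7 kN/m
Resisting = 24.2 + 67.1·tan23.6° = 24.2 + 29.3 = 53.5 kN/m
FS = 53.5 / 37.7 = 1.419

FS = 1.42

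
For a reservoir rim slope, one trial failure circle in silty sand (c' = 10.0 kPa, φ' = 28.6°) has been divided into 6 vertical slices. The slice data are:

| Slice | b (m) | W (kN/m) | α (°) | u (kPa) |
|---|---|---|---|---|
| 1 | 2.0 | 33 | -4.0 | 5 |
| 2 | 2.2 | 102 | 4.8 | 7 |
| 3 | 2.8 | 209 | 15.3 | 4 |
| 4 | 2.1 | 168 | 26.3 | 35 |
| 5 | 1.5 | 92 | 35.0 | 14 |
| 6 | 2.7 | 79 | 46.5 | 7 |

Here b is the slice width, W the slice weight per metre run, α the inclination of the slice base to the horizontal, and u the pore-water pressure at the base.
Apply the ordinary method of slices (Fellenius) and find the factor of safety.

Ordinary method of slices: FS = Σ[c'·Δl_i + (W_i cosα_i − u_i·Δl_i)·tanφ'] / Σ W_i sinα_i, with Δl_i = b_i / cosα_i.
Slice 1: Δl = 2.0/cos(-4.0°) = 2.005 m; N'_1 = 33·cos(-4.0°) − 5·2.005 = 22.9; c'Δl = 20.05; W sinα = -2.3
Slice 2: Δl = 2.2/cos4.8° = 2.208 m; N'_2 = 102·cos4.8° − 7·2.208 = 86.2; c'Δl = 22.08; W sinα = 8.5
Slice 3: Δl = 2.8/cos15.3° = 2.903 m; N'_3 = 209·cos15.3° − 4·2.903 = 190.0; c'Δl = 29.03; W sinα = 55.1
Slice 4: Δl = 2.1/cos26.3° = 2.342 m; N'_4 = 168·cos26.3° − 35·2.342 = 68.6; c'Δl = 23.42; W sinα = 74.4
Slice 5: Δl = 1.5/cos35.0° = 1.831 m; N'_5 = 92·cos35.0° − 14·1.831 = 49.7; c'Δl = 18.31; W sinα = 52.8
Slice 6: Δl = 2.7/cos46.5° = 3.922 m; N'_6 = 79·cos46.5° − 7·3.922 = 26.9; c'Δl = 39.22; W sinα = 57.3
Σc'Δl = 152.1 kN/m; ΣN' = 444.3 kN/m; ΣW sinα = 245.9 kN/m
Resisting = 152.1 + 444.3·tan28.6° = 152.1 + 242.3 = 394.4 kN/m
FS = 394.4 / 245.9 = 1.604

FS = 1.60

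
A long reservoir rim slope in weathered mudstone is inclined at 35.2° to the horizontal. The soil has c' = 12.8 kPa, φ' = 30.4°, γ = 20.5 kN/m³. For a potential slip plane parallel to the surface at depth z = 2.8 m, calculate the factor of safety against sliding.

FS = 1.31

For an infinite slope with a slip plane parallel to the surface (no pore pressure): FS = [c' + γz cos²β tanφ'] / [γz sinβ cosβ].
γz = 20.5·2.8 = 57.40 kN/m²
Numerator = 12.8 + 57.40·cos²35.2°·tan30.4° = 12.8 + 57.40·0.6677·0.5867 = 35.287 kPa
Denominator = 57.40·sin35.2°·cos35.2° = 57.40·0.5764·0.8171 = 27.037 kPa
FS = 35.287 / 27.037 = 1.305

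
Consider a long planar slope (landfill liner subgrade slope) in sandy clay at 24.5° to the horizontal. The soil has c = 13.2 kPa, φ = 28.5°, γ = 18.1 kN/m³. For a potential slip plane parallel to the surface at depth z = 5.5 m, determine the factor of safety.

FS = 1.54

For an infinite slope with a slip plane parallel to the surface (no pore pressure): FS = [c + γz cos²β tanφ] / [γz sinβ cosβ].
γz = 18.1·5.5 = 99.55 kN/m²
Numerator = 13.2 + 99.55·cos²24.5°·tan28.5° = 13.2 + 99.55·0.8280·0.5430 = 57.956 kPa
Denominator = 99.55·sin24.5°·cos24.5° = 99.55·0.4147·0.9100 = 37.566 kPa
FS = 57.956 / 37.566 = 1.543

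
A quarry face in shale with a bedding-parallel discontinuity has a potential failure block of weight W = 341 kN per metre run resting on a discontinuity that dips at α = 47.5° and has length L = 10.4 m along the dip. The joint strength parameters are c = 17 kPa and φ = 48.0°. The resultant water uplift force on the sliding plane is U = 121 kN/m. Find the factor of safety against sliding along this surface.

Resolving the block weight along and normal to the plane and applying the Mohr–Coulomb strength on the joint:
N' = W cosα − U = 341·cos47.5° − 121 = 109.4 kN/m
Driving force T = W sinα = 341·sin47.5° = 251.4 kN/m
Resisting force R = c·L + N'·tanφ = 17·10.4 + 109.4·tan48.0° = 176.8 + 121.5 = 298.3 kN/m
FS = R / T = 298.3 / 251.4 = 1.186

FS = 1.19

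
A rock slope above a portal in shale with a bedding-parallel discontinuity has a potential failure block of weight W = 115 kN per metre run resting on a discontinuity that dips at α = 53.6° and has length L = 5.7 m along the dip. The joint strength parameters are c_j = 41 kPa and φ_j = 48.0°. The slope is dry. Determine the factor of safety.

FS = 3.34

Resolving the block weight along and normal to the plane and applying the Mohr–Coulomb strength on the joint:
N' = W cosα = 115·cos53.6° = 68.2 kN/m
Driving force T = W sinα = 115·sin53.6° = 92.6 kN/m
Resisting force R = c_j·L + N'·tanφ_j = 41·5.7 + 68.2·tan48.0° = 233.7 + 75.8 = 309.5 kN/m
FS = R / T = 309.5 / 92.6 = 3.344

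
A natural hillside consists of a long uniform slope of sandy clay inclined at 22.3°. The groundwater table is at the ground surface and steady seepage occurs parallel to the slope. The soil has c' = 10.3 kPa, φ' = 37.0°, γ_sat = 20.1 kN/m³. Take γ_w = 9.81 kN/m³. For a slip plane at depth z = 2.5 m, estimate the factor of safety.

With seepage parallel to the slope and the water table at the surface, the effective normal stress on the slip plane uses the buoyant unit weight γ' = γ_sat − γ_w while the driving shear stress uses γ_sat:
FS = [c' + γ' z cos²β tanφ'] / [γ_sat z sinβ cosβ]
γ' = 20.1 − 9.81 = 10.29 kN/m³
Numerator = 10.3 + 10.29·2.5·cos²22.3°·tan37.0° = 10.3 + 10.29·2.5·0.8560·0.7536 = 26.894 kPa
Denominator = 20.1·2.5·sin22.3°·cos22.3° = 20.1·2.5·0.3795·0.9252 = 17.642 kPa
FS = 26.894 / 17.642 = 1.524

FS = 1.52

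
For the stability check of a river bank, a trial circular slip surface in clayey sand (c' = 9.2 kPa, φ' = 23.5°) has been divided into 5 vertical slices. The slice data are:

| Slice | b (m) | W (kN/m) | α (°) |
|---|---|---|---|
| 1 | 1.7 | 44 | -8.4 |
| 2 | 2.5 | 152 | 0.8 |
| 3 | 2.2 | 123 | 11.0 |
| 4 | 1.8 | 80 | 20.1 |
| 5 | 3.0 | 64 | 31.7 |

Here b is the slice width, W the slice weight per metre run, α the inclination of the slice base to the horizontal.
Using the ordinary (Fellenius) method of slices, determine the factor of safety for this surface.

FS = 3.78

Ordinary method of slices: FS = Σ[c'·Δl_i + (W_i cosα_i)·tanφ'] / Σ W_i sinα_i, with Δl_i = b_i / cosα_i.
Slice 1: Δl = 1.7/cos(-8.4°) = 1.718 m; N'_1 = 44·cos(-8.4°) = 43.5; c'Δl = 15.81; W sinα = -6.4
Slice 2: Δl = 2.5/cos0.8° = 2.500 m; N'_2 = 152·cos0.8° = 152.0; c'Δl = 23.00; W sinα = 2.1
Slice 3: Δl = 2.2/cos11.0° = 2.241 m; N'_3 = 123·cos11.0° = 120.7; c'Δl = 20.62; W sinα = 23.5
Slice 4: Δl = 1.8/cos20.1° = 1.917 m; N'_4 = 80·cos20.1° = 75.1; c'Δl = 17.63; W sinα = 27.5
Slice 5: Δl = 3.0/cos31.7° = 3.526 m; N'_5 = 64·cos31.7° = 54.5; c'Δl = 32.44; W sinα = 33.6
Σc'Δl = 109.5 kN/m; ΣN' = 445.8 kN/m; ΣW sinα = 80.3 kN/m
Resisting = 109.5 + 445.8·tan23.5° = 109.5 + 193.9 = 303.4 kN/m
FS = 303.4 / 80.3 = 3.778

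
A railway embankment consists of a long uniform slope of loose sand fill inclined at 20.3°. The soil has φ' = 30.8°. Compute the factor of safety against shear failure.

For a dry cohesionless infinite slope the factor of safety is FS = tanφ' / tanβ.
FS = tan30.8° / tan20.3° = 0.5961 / 0.3699 = 1.612

FS = 1.61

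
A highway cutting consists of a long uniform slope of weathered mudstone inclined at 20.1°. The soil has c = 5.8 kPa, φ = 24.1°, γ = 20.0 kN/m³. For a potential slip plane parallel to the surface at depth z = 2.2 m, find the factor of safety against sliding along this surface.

For an infinite slope with a slip plane parallel to the surface (no pore pressure): FS = [c + γz cos²β tanφ] / [γz sinβ cosβ].
γz = 20.0·2.2 = 44.00 kN/m²
Numerator = 5.8 + 44.00·cos²20.1°·tan24.1° = 5.8 + 44.00·0.8819·0.4473 = 23.158 kPa
Denominator = 44.00·sin20.1°·cos20.1° = 44.00·0.3437·0.9391 = 14.200 kPa
FS = 23.158 / 14.200 = 1.631

FS = 1.63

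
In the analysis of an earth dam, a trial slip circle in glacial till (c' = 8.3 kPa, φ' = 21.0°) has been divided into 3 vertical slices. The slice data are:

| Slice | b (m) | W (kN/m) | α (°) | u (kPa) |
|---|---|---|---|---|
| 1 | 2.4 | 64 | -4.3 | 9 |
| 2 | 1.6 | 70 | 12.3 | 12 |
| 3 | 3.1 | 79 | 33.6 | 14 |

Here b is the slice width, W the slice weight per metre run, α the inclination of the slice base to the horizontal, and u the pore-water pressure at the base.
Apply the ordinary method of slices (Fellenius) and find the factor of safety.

Ordinary method of slices: FS = Σ[c'·Δl_i + (W_i cosα_i − u_i·Δl_i)·tanφ'] / Σ W_i sinα_i, with Δl_i = b_i / cosα_i.
Slice 1: Δl = 2.4/cos(-4.3°) = 2.407 m; N'_1 = 64·cos(-4.3°) − 9·2.407 = 42.2; c'Δl = 19.98; W sinα = -4.8
Slice 2: Δl = 1.6/cos12.3° = 1.638 m; N'_2 = 70·cos12.3° − 12·1.638 = 48.7; c'Δl = 13.59; W sinα = 14.9
Slice 3: Δl = 3.1/cos33.6° = 3.722 m; N'_3 = 79·cos33.6° − 14·3.722 = 13.7; c'Δl = 30.89; W sinα = 43.7
Σc'Δl = 64.5 kN/m; ΣN' = 104.6 kN/m; ΣW sinα = 53.8 kN/m
Resisting = 64.5 + 104.6·tan21.0° = 64.5 + 40.2 = 104.6 kN/m
FS = 104.6 / 53.8 = 1.943

FS = 1.94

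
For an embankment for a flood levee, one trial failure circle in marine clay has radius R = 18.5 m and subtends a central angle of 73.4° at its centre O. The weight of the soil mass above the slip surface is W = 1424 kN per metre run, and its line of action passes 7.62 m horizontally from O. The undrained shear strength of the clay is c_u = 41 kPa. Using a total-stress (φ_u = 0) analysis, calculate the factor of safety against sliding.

FS = 1.66

Taking moments about the centre O, the resisting moment is provided by the undrained shear strength acting along the arc:
Arc length L_a = R·θ = 18.5·(73.4°·π/180) = 18.5·1.2811 = 23.70 m
M_R = c_u·L_a·R = 41·23.70·18.5 = 17976.3 kN·m/m
M_D = W·d = 1424·7.62 = 10850.9 kN·m/m
FS = M_R / M_D = 17976.3 / 10850.9 = 1.657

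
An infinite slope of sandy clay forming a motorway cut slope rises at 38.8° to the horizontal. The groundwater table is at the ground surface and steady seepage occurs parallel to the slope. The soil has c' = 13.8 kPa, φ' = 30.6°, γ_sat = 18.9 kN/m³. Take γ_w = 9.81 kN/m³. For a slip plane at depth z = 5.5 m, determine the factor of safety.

FS = 0.63

With seepage parallel to the slope and the water table at the surface, the effective normal stress on the slip plane uses the buoyant unit weight γ' = γ_sat − γ_w while the driving shear stress uses γ_sat:
FS = [c' + γ' z cos²β tanφ'] / [γ_sat z sinβ cosβ]
γ' = 18.9 − 9.81 = 9.09 kN/m³
Numerator = 13.8 + 9.09·5.5·cos²38.8°·tan30.6° = 13.8 + 9.09·5.5·0.6074·0.5914 = 31.758 kPa
Denominator = 18.9·5.5·sin38.8°·cos38.8° = 18.9·5.5·0.6266·0.7793 = 50.763 kPa
FS = 31.758 / 50.763 = 0.626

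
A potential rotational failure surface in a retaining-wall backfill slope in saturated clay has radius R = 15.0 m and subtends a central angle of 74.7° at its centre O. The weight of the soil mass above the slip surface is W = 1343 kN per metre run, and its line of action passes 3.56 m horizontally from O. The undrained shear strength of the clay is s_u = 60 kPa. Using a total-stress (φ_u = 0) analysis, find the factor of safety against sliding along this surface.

Taking moments about the centre O, the resisting moment is provided by the undrained shear strength acting along the arc:
Arc length L_a = R·θ = 15.0·(74.7°·π/180) = 15.0·1.3038 = 19.56 m
M_R = s_u·L_a·R = 60·19.56·15.0 = 17600.8 kN·m/m
M_D = W·d = 1343·3.56 = 4781.1 kN·m/m
FS = M_R / M_D = 17600.8 / 4781.1 = 3.681

FS = 3.68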